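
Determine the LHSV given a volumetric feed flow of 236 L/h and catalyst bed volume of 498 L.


LHSV = volumetric feed rate / catalyst volume
= 236 L/h / 498 L
= 0.4739 h^-1

0.4739 h^-1


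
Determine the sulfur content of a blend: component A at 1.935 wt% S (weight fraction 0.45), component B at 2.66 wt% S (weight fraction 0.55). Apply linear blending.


Linear sulfur blending: S_blend = x1*S1 + x2*S2
Contribution 1: 0.45 * 1.935 = 0.87075 wt%
Contribution 2: 0.55 * 2.66 = 1.463 wt%
S_blend = 0.87075 + 1.463 = 2.33375

2.33375 wt%


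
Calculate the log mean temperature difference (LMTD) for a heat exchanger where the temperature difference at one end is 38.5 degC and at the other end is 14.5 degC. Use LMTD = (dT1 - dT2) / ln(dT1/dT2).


LMTD = (dT1 - dT2) / ln(dT1/dT2)
= (38.5 - 14.5) / ln(38.5 / 14.5) = 24 / 0.97651 = 24.58

24.58 degC


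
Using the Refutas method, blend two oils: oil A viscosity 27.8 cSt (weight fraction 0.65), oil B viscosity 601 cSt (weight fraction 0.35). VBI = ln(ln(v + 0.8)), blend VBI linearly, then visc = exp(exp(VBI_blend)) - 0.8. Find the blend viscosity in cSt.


Refutas method: VBN_i = 14.534*ln(ln(visc_i + 0.8)) + 10.975, blended linearly by mass fraction; since VBN is linear in VBI_i = ln(ln(visc_i + 0.8)) and the fractions sum to 1, blend VBI directly: visc = exp(exp(VBI_blend)) - 0.8
VBI_1 = ln(ln(27.8 + 0.8)) = 1.20998
VBI_2 = ln(ln(601 + 0.8)) = 1.85629
VBI_blend = 0.65 * 1.20998 + 0.35 * 1.85629 = 1.43619
visc_blend = exp(exp(1.43619)) - 0.8 = 66.20

66.20 cSt


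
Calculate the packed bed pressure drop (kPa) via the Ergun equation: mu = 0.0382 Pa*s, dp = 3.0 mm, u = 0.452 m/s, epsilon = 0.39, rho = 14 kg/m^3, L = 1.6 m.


dp = 3.0 mm = 0.003 m
Viscous term = 150*0.0382*0.452*(1-0.39)^2 / (0.003^2*0.39^3) = 1805160
Inertial term = 1.75*14*0.452^2*(1-0.39) / (0.003*0.39^3) = 17157.6
dP/L = 1805160 + 17157.6 = 1822320 Pa/m
dP = 1822320 * 1.6 / 1000 = 2916 kPa

2916 kPa


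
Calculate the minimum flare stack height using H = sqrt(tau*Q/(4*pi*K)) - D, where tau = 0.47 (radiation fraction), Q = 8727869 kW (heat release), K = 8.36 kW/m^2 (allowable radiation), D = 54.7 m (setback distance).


tau*Q/(4*pi*K) = 0.47 * 8727869 / (4 * pi * 8.36) = 39047.2
sqrt(39047.2) = 197.604
H = 197.604 - 54.7 = 142.9

142.9 m


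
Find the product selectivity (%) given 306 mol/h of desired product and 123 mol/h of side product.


Selectivity = desired / (desired + undesired) * 100
Total products = 306 + 123 = 429 mol/h
S = 306 / 429 * 100
= 0.7133 * 100
= 71.33 %

71.33 %


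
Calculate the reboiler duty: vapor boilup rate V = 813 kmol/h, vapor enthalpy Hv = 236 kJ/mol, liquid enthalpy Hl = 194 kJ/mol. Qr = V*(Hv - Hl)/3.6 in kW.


Qr = 813 * (236 - 194) / 3.6 = 813 * 42 / 3.6 = 9485

9485 kW


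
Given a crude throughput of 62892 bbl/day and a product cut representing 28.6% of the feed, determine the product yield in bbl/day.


Crude throughput = 62892 bbl/day
Fraction yield = 28.6%
yield = throughput * fraction / 100
yield = 62892 * 28.6 / 100 = 17987.112

17987.112 bbl/day


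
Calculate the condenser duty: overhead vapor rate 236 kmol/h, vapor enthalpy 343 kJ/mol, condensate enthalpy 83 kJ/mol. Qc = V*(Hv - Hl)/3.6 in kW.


Qc = 236 * (343 - 83) / 3.6 = 236 * 260 / 3.6 = 17040

17040 kW


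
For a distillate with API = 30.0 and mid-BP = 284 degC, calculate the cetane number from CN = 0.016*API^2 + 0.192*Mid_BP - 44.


CN = 0.016 * 30.0^2 + 0.192 * 284 - 44
CN = 14.4 + 54.528 - 44 = 24.928

24.928


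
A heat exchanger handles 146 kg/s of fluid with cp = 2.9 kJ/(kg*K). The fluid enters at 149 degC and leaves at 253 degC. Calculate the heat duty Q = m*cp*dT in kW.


Q = m_dot * cp * delta_T
delta_T = 253 - 149 = 104 K
Q = 146 * 2.9 * 104
= 423.4 * 104
= 44033.6 kW

44033.6 kW


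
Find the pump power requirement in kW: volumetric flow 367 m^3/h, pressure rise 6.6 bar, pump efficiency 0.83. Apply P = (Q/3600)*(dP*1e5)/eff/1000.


Q = 367 / 3600 = 0.101944 m^3/s
P = 0.101944 * (6.6 * 1e5) / 0.83 / 1000 = 81.06

81.06 kW


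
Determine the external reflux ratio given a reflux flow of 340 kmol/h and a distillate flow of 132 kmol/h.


Reflux ratio definition: R = L / D (liquid returned / distillate withdrawn)
L = 340 kmol/h, D = 132 kmol/h
R = 340 / 132 = 2.576

2.576


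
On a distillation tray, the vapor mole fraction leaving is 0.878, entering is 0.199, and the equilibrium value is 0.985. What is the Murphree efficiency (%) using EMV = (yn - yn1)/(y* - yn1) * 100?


Murphree vapor efficiency: EMV = (y_n - y_(n-1)) / (y*_n - y_(n-1)) * 100
EMV = (0.878 - 0.199) / (0.985 - 0.199) * 100 = 0.679 / 0.786 * 100 = 86.39

86.39 %


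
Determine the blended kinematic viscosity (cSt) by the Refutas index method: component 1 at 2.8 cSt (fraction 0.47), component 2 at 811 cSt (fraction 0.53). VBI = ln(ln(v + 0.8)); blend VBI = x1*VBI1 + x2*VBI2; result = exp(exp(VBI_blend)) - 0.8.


Refutas method: VBN_i = 14.534*ln(ln(visc_i + 0.8)) + 10.975, blended linearly by mass fraction; since VBN is linear in VBI_i = ln(ln(visc_i + 0.8)) and the fractions sum to 1, blend VBI directly: visc = exp(exp(VBI_blend)) - 0.8
VBI_1 = ln(ln(2.8 + 0.8)) = 0.247589
VBI_2 = ln(ln(811 + 0.8)) = 1.902
VBI_blend = 0.47 * 0.247589 + 0.53 * 1.902 = 1.12443
visc_blend = exp(exp(1.12443)) - 0.8 = 20.92

20.92 cSt


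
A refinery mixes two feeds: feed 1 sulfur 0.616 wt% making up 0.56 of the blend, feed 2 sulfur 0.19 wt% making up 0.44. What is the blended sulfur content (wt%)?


Linear sulfur blending: S_blend = x1*S1 + x2*S2
Contribution 1: 0.56 * 0.616 = 0.34496 wt%
Contribution 2: 0.44 * 0.19 = 0.0836 wt%
S_blend = 0.34496 + 0.0836 = 0.42856

0.42856 wt%


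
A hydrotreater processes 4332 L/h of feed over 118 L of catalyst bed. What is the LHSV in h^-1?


LHSV = volumetric feed rate / catalyst volume
= 4332 L/h / 118 L
= 36.71 h^-1

36.71 h^-1


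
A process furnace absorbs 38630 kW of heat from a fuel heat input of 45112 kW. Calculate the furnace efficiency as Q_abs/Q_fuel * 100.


Furnace efficiency = Q_absorbed / Q_fuel * 100
= 38630 / 45112 * 100 = 85.63

85.63 %


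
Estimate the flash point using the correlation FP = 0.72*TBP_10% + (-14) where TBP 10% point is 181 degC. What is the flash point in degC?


FP = 0.72 * 181 + (-14) = 116.32

116.32 degC


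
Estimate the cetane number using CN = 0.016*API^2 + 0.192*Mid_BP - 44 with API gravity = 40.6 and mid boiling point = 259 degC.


CN = 0.016 * 40.6^2 + 0.192 * 259 - 44
CN = 26.37376 + 49.728 - 44 = 32.10176

32.10176


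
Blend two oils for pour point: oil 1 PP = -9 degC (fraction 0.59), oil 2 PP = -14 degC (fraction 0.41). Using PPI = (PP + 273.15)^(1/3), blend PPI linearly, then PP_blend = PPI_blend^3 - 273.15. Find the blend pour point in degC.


PPI_1 = (-9 + 273.15)^(1/3) = 6.416283
PPI_2 = (-14 + 273.15)^(1/3) = 6.375541
PPI_blend = 0.59 * 6.416283 + 0.41 * 6.375541 = 6.399579
PP_blend = 6.399579^3 - 273.15 = 262.0923 - 273.15 = -11.06

-11.06 degC


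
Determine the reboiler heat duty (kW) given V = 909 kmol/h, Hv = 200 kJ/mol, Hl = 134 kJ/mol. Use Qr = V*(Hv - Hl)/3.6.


Qr = 909 * (200 - 134) / 3.6 = 909 * 66 / 3.6 = 16660

16660 kW


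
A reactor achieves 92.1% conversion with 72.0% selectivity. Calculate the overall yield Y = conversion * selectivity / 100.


Overall yield = conversion (%) * selectivity (%) / 100
Conversion = 92.1%, Selectivity = 72.0%
Y = 92.1 * 72.0 / 100
= 66.312 %

66.312 %


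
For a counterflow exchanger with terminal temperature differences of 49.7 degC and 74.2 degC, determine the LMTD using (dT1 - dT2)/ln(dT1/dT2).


LMTD = (dT1 - dT2) / ln(dT1/dT2)
= (49.7 - 74.2) / ln(49.7 / 74.2) = -24.5 / -0.400759 = 61.13

61.13 degC


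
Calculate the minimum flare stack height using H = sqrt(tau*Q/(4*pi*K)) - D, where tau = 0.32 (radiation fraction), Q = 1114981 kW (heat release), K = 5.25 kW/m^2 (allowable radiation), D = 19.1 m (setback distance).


tau*Q/(4*pi*K) = 0.32 * 1114981 / (4 * pi * 5.25) = 5408.14
sqrt(5408.14) = 73.5401
H = 73.5401 - 19.1 = 54.44

54.44 m


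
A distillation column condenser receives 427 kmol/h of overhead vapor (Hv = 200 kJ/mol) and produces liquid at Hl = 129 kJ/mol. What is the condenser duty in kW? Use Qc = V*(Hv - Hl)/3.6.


Qc = 427 * (200 - 129) / 3.6 = 427 * 71 / 3.6 = 8421

8421 kW


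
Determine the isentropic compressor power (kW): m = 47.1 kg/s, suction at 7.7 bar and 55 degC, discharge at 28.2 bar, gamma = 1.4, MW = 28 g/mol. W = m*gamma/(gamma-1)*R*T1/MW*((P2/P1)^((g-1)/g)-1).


Isentropic work: W = m*(gamma/(gamma-1))*(R*T1/MW)*((P2/P1)^((gamma-1)/gamma) - 1)
T1 = 55 + 273.15 = 328.15 K
Pressure ratio = 28.2 / 7.7 = 3.66234
Exponent = (1.4 - 1)/1.4 = 0.285714
(P2/P1)^exp - 1 = 3.66234^0.285714 - 1 = 0.449018
W = 47.1 * 1.4 / 0.4 * 8.314 * 328.15 / 28 * 0.449018 = 7212

7212 kW


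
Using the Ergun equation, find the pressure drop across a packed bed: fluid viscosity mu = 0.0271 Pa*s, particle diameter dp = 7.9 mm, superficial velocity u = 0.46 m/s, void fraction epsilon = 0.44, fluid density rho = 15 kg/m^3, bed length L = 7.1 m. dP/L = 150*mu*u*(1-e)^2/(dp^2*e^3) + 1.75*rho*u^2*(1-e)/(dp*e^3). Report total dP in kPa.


dp = 7.9 mm = 0.0079 m
Viscous term = 150*0.0271*0.46*(1-0.44)^2 / (0.0079^2*0.44^3) = 110302
Inertial term = 1.75*15*0.46^2*(1-0.44) / (0.0079*0.44^3) = 4622.19
dP/L = 110302 + 4622.19 = 114924 Pa/m
dP = 114924 * 7.1 / 1000 = 816.0 kPa

816.0 kPa


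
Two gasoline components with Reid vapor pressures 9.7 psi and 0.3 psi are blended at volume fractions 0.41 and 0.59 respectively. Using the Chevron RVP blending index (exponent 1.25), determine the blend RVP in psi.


Chevron index: RVP_blend = (sum xi*RVPi^1.25)^(1/1.25)
RVP^1.25 terms: 0.41 * 9.7^1.25 + 0.59 * 0.3^1.25 = 7.14956
RVP_blend = 7.14956^(1/1.25) = 4.824

4.824 psi


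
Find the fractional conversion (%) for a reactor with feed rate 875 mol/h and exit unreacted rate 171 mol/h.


X = (F_in - F_out) / F_in * 100
Moles reacted = 875 - 171 = 704
X = 704 / 875 * 100
= 0.8046 * 100
= 80.46 %

80.46 %


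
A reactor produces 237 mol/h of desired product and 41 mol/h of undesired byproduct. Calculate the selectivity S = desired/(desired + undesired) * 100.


Selectivity = desired / (desired + undesired) * 100
Total products = 237 + 41 = 278 mol/h
S = 237 / 278 * 100
= 0.8525 * 100
= 85.25 %

85.25 %


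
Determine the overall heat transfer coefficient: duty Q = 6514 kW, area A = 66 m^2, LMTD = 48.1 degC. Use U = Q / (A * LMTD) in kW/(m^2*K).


From Q = U*A*LMTD, U = Q / (A * LMTD)
U = 6514 / (66 * 48.1) = 6514 / 3174.6 = 2.052

2.052 kW/(m^2*K)


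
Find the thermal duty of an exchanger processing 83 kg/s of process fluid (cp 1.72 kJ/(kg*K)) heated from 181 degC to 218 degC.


Q = m_dot * cp * delta_T
delta_T = 218 - 181 = 37 K
Q = 83 * 1.72 * 37
= 142.76 * 37
= 5282.12 kW

5282.12 kW


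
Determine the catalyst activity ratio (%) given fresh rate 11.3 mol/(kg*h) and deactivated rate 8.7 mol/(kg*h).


Activity (%) = (rate_used / rate_fresh) * 100
rate_used = 8.7, rate_fresh = 11.3
= (8.7 / 11.3) * 100
= 0.7699 * 100 = 76.99

76.99 %


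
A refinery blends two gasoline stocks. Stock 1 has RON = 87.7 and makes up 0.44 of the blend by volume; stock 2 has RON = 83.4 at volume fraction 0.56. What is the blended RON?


Linear blending: RON_blend = sum(vi * RONi)
Contribution 1: 0.44 * 87.7 = 38.588
Contribution 2: 0.56 * 83.4 = 46.704
RON_blend = 38.588 + 46.704 = 85.292

85.292


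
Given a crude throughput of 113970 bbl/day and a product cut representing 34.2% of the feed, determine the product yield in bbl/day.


Crude throughput = 113970 bbl/day
Fraction yield = 34.2%
yield = throughput * fraction / 100
yield = 113970 * 34.2 / 100 = 38977.74

38977.74 bbl/day


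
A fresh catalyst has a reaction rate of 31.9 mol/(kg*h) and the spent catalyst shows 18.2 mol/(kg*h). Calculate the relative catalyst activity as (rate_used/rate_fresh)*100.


Activity (%) = (rate_used / rate_fresh) * 100
rate_used = 18.2, rate_fresh = 31.9
= (18.2 / 31.9) * 100
= 0.5705 * 100 = 57.05

57.05 %


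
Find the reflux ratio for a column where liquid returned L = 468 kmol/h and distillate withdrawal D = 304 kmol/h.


Reflux ratio definition: R = L / D (liquid returned / distillate withdrawn)
L = 468 kmol/h, D = 304 kmol/h
R = 468 / 304 = 1.539

1.539


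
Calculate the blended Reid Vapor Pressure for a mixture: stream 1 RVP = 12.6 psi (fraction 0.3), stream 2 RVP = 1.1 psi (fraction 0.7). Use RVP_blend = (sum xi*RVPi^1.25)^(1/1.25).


Chevron index: RVP_blend = (sum xi*RVPi^1.25)^(1/1.25)
RVP^1.25 terms: 0.3 * 12.6^1.25 + 0.7 * 1.1^1.25 = 7.91028
RVP_blend = 7.91028^(1/1.25) = 5.231

5.231 psi


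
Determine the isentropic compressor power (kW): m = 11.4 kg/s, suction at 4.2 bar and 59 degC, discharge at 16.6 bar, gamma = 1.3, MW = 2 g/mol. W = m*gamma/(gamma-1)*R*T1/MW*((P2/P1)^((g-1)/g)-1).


Isentropic work: W = m*(gamma/(gamma-1))*(R*T1/MW)*((P2/P1)^((gamma-1)/gamma) - 1)
T1 = 59 + 273.15 = 332.15 K
Pressure ratio = 16.6 / 4.2 = 3.95238
Exponent = (1.3 - 1)/1.3 = 0.230769
(P2/P1)^exp - 1 = 3.95238^0.230769 - 1 = 0.373209
W = 11.4 * 1.3 / 0.3 * 8.314 * 332.15 / 2 * 0.373209 = 25460

25460 kW


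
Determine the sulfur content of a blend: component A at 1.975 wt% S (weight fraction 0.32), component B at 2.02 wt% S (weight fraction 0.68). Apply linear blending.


Linear sulfur blending: S_blend = x1*S1 + x2*S2
Contribution 1: 0.32 * 1.975 = 0.632 wt%
Contribution 2: 0.68 * 2.02 = 1.3736 wt%
S_blend = 0.632 + 1.3736 = 2.0056

2.0056 wt%


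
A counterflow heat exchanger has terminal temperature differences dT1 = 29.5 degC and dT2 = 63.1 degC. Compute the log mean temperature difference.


LMTD = (dT1 - dT2) / ln(dT1/dT2)
= (29.5 - 63.1) / ln(29.5 / 63.1) = -33.6 / -0.760331 = 44.19

44.19 degC


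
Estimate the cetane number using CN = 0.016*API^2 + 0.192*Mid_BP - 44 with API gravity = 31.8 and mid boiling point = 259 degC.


CN = 0.016 * 31.8^2 + 0.192 * 259 - 44
CN = 16.17984 + 49.728 - 44 = 21.90784

21.90784


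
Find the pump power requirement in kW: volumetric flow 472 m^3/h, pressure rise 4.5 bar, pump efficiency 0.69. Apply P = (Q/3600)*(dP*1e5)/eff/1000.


Q = 472 / 3600 = 0.131111 m^3/s
P = 0.131111 * (4.5 * 1e5) / 0.69 / 1000 = 85.51

85.51 kW


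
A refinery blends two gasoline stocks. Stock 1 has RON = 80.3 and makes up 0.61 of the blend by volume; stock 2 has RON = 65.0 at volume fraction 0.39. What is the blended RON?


Linear blending: RON_blend = sum(vi * RONi)
Contribution 1: 0.61 * 80.3 = 48.983
Contribution 2: 0.39 * 65.0 = 25.35
RON_blend = 48.983 + 25.35 = 74.333

74.333


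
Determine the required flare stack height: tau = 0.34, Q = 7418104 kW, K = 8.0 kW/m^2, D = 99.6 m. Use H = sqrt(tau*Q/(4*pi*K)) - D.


tau*Q/(4*pi*K) = 0.34 * 7418104 / (4 * pi * 8.0) = 25088.3
sqrt(25088.3) = 158.393
H = 158.393 - 99.6 = 58.79

58.79 m


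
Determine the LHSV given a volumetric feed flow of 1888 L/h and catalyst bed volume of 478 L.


LHSV = volumetric feed rate / catalyst volume
= 1888 L/h / 478 L
= 3.950 h^-1

3.950 h^-1


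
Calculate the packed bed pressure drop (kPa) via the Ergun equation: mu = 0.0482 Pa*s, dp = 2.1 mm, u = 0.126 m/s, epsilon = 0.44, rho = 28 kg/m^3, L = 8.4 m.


dp = 2.1 mm = 0.0021 m
Viscous term = 150*0.0482*0.126*(1-0.44)^2 / (0.0021^2*0.44^3) = 760481
Inertial term = 1.75*28*0.126^2*(1-0.44) / (0.0021*0.44^3) = 2435.27
dP/L = 760481 + 2435.27 = 762916 Pa/m
dP = 762916 * 8.4 / 1000 = 6408 kPa

6408 kPa


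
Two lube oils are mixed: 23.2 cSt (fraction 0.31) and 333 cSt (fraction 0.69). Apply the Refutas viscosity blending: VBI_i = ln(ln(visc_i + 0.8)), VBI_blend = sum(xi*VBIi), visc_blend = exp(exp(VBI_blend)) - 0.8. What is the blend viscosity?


Refutas method: VBN_i = 14.534*ln(ln(visc_i + 0.8)) + 10.975, blended linearly by mass fraction; since VBN is linear in VBI_i = ln(ln(visc_i + 0.8)) and the fractions sum to 1, blend VBI directly: visc = exp(exp(VBI_blend)) - 0.8
VBI_1 = ln(ln(23.2 + 0.8)) = 1.15627
VBI_2 = ln(ln(333 + 0.8)) = 1.75967
VBI_blend = 0.31 * 1.15627 + 0.69 * 1.75967 = 1.57262
visc_blend = exp(exp(1.57262)) - 0.8 = 123.1

123.1 cSt


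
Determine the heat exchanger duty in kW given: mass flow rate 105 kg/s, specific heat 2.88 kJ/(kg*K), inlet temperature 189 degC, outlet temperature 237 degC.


Q = m_dot * cp * delta_T
delta_T = 237 - 189 = 48 K
Q = 105 * 2.88 * 48
= 302.4 * 48
= 14515.2 kW

14515.2 kW


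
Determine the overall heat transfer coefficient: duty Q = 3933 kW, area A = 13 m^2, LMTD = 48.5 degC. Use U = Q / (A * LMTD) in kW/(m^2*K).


From Q = U*A*LMTD, U = Q / (A * LMTD)
U = 3933 / (13 * 48.5) = 3933 / 630.5 = 6.238

6.238 kW/(m^2*K)


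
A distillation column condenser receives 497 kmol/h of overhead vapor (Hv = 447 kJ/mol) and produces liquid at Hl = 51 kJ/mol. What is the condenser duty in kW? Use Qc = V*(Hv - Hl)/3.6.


Qc = 497 * (447 - 51) / 3.6 = 497 * 396 / 3.6 = 54670

54670 kW


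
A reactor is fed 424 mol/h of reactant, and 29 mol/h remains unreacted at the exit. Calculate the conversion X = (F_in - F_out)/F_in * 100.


X = (F_in - F_out) / F_in * 100
Moles reacted = 424 - 29 = 395
X = 395 / 424 * 100
= 0.9316 * 100
= 93.16 %

93.16 %


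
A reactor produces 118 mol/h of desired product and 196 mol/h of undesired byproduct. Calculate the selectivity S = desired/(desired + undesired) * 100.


Selectivity = desired / (desired + undesired) * 100
Total products = 118 + 196 = 314 mol/h
S = 118 / 314 * 100
= 0.3758 * 100
= 37.58 %

37.58 %


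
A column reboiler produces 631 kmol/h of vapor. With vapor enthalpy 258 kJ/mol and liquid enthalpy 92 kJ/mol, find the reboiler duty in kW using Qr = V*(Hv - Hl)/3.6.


Qr = 631 * (258 - 92) / 3.6 = 631 * 166 / 3.6 = 29100

29100 kW


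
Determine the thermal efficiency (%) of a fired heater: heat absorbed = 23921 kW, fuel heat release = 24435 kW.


Furnace efficiency = Q_absorbed / Q_fuel * 100
= 23921 / 24435 * 100 = 97.90

97.90 %


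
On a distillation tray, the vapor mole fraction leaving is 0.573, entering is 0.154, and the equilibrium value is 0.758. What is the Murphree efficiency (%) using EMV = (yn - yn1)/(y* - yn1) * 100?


Murphree vapor efficiency: EMV = (y_n - y_(n-1)) / (y*_n - y_(n-1)) * 100
EMV = (0.573 - 0.154) / (0.758 - 0.154) * 100 = 0.419 / 0.604 * 100 = 69.37

69.37 %


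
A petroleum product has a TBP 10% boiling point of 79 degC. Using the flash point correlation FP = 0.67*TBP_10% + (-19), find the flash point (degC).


FP = 0.67 * 79 + (-19) = 33.93

33.93 degC


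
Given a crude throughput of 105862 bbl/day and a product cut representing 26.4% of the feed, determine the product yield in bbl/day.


Crude throughput = 105862 bbl/day
Fraction yield = 26.4%
yield = throughput * fraction / 100
yield = 105862 * 26.4 / 100 = 27947.568

27947.568 bbl/day


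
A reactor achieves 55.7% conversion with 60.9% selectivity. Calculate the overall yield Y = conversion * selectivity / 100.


Overall yield = conversion (%) * selectivity (%) / 100
Conversion = 55.7%, Selectivity = 60.9%
Y = 55.7 * 60.9 / 100
= 33.9213 %

33.9213 %


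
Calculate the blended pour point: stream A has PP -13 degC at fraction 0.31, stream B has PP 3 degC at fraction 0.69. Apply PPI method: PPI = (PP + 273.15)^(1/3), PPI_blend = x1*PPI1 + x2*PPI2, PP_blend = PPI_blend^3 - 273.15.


PPI_1 = (-13 + 273.15)^(1/3) = 6.383731
PPI_2 = (3 + 273.15)^(1/3) = 6.512009
PPI_blend = 0.31 * 6.383731 + 0.69 * 6.512009 = 6.472243
PP_blend = 6.472243^3 - 273.15 = 271.1218 - 273.15 = -2.03

-2.03 degC


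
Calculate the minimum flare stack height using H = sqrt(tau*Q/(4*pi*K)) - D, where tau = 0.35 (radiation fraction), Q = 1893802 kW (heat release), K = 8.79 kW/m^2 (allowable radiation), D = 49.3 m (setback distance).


tau*Q/(4*pi*K) = 0.35 * 1893802 / (4 * pi * 8.79) = 6000.73
sqrt(6000.73) = 77.4644
H = 77.4644 - 49.3 = 28.16

28.16 m


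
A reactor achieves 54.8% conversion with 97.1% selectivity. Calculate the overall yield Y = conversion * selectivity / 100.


Overall yield = conversion (%) * selectivity (%) / 100
Conversion = 54.8%, Selectivity = 97.1%
Y = 54.8 * 97.1 / 100
= 53.2108 %

53.2108 %


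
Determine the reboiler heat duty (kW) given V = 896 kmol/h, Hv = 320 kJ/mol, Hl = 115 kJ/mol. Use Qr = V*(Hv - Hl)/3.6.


Qr = 896 * (320 - 115) / 3.6 = 896 * 205 / 3.6 = 51020

51020 kW


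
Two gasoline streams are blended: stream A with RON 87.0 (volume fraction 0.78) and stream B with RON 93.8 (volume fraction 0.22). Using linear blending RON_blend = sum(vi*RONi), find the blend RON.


Linear blending: RON_blend = sum(vi * RONi)
Contribution 1: 0.78 * 87.0 = 67.86
Contribution 2: 0.22 * 93.8 = 20.636
RON_blend = 67.86 + 20.636 = 88.496

88.496


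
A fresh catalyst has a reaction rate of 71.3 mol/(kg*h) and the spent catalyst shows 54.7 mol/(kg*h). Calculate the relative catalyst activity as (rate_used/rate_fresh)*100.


Activity (%) = (rate_used / rate_fresh) * 100
rate_used = 54.7, rate_fresh = 71.3
= (54.7 / 71.3) * 100
= 0.7672 * 100 = 76.72

76.72 %


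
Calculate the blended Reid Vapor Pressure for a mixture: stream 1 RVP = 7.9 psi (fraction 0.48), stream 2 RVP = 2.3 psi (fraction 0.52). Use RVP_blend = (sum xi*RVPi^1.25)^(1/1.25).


Chevron index: RVP_blend = (sum xi*RVPi^1.25)^(1/1.25)
RVP^1.25 terms: 0.48 * 7.9^1.25 + 0.52 * 2.3^1.25 = 7.8302
RVP_blend = 7.8302^(1/1.25) = 5.188

5.188 psi


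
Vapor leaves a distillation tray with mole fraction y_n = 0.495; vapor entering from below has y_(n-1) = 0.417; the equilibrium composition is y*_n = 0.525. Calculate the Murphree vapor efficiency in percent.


Murphree vapor efficiency: EMV = (y_n - y_(n-1)) / (y*_n - y_(n-1)) * 100
EMV = (0.495 - 0.417) / (0.525 - 0.417) * 100 = 0.078 / 0.108 * 100 = 72.22

72.22 %


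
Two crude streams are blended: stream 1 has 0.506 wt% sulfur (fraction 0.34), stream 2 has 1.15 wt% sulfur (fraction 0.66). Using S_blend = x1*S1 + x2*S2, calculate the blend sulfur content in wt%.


Linear sulfur blending: S_blend = x1*S1 + x2*S2
Contribution 1: 0.34 * 0.506 = 0.17204 wt%
Contribution 2: 0.66 * 1.15 = 0.759 wt%
S_blend = 0.17204 + 0.759 = 0.93104

0.93104 wt%


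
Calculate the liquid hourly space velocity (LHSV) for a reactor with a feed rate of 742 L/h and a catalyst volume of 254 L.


LHSV = volumetric feed rate / catalyst volume
= 742 L/h / 254 L
= 2.921 h^-1

2.921 h^-1


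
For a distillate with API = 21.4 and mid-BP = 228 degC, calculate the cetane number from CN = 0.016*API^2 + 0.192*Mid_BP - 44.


CN = 0.016 * 21.4^2 + 0.192 * 228 - 44
CN = 7.32736 + 43.776 - 44 = 7.10336

7.10336


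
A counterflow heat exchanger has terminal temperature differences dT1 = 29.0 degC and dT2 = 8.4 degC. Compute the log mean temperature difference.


LMTD = (dT1 - dT2) / ln(dT1/dT2)
= (29.0 - 8.4) / ln(29.0 / 8.4) = 20.6 / 1.23906 = 16.63

16.63 degC


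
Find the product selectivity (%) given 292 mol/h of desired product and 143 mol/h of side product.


Selectivity = desired / (desired + undesired) * 100
Total products = 292 + 143 = 435 mol/h
S = 292 / 435 * 100
= 0.6713 * 100
= 67.13 %

67.13 %


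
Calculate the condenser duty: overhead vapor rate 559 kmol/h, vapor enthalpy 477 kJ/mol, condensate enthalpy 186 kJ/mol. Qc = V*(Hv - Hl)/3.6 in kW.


Qc = 559 * (477 - 186) / 3.6 = 559 * 291 / 3.6 = 45190

45190 kW


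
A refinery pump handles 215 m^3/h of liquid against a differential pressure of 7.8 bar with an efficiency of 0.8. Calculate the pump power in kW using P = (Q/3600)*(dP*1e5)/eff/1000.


Q = 215 / 3600 = 0.0597222 m^3/s
P = 0.0597222 * (7.8 * 1e5) / 0.8 / 1000 = 58.23

58.23 kW


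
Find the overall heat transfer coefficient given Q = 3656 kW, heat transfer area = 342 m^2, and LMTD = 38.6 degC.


From Q = U*A*LMTD, U = Q / (A * LMTD)
U = 3656 / (342 * 38.6) = 3656 / 13201.2 = 0.2769

0.2769 kW/(m^2*K)


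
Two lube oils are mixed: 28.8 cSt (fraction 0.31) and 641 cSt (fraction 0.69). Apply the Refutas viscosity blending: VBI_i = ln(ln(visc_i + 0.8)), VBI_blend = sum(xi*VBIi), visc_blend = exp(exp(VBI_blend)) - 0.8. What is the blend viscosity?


Refutas method: VBN_i = 14.534*ln(ln(visc_i + 0.8)) + 10.975, blended linearly by mass fraction; since VBN is linear in VBI_i = ln(ln(visc_i + 0.8)) and the fractions sum to 1, blend VBI directly: visc = exp(exp(VBI_blend)) - 0.8
VBI_1 = ln(ln(28.8 + 0.8)) = 1.22017
VBI_2 = ln(ln(641 + 0.8)) = 1.86629
VBI_blend = 0.31 * 1.22017 + 0.69 * 1.86629 = 1.66599
visc_blend = exp(exp(1.66599)) - 0.8 = 197.7

197.7 cSt


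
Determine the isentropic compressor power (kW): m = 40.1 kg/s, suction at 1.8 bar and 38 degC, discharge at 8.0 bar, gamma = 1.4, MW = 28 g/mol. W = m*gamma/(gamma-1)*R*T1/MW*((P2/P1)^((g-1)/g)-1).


Isentropic work: W = m*(gamma/(gamma-1))*(R*T1/MW)*((P2/P1)^((gamma-1)/gamma) - 1)
T1 = 38 + 273.15 = 311.15 K
Pressure ratio = 8.0 / 1.8 = 4.44444
Exponent = (1.4 - 1)/1.4 = 0.285714
(P2/P1)^exp - 1 = 4.44444^0.285714 - 1 = 0.531406
W = 40.1 * 1.4 / 0.4 * 8.314 * 311.15 / 28 * 0.531406 = 6891

6891 kW


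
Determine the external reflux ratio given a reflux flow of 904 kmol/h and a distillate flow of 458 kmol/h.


Reflux ratio definition: R = L / D (liquid returned / distillate withdrawn)
L = 904 kmol/h, D = 458 kmol/h
R = 904 / 458 = 1.974

1.974


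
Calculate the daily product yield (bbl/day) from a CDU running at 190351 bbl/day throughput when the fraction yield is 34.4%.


Crude throughput = 190351 bbl/day
Fraction yield = 34.4%
yield = throughput * fraction / 100
yield = 190351 * 34.4 / 100 = 65480.744

65480.744 bbl/day


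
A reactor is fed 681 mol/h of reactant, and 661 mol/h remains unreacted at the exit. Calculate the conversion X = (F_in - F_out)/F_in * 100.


X = (F_in - F_out) / F_in * 100
Moles reacted = 681 - 661 = 20
X = 20 / 681 * 100
= 0.02937 * 100
= 2.937 %

2.937 %


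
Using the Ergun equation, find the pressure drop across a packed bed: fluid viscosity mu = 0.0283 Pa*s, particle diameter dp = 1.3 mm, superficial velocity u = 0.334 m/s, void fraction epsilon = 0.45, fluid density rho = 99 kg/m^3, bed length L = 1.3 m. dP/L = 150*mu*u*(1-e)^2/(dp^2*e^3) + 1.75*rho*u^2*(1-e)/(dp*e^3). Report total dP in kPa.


dp = 1.3 mm = 0.0013 m
Viscous term = 150*0.0283*0.334*(1-0.45)^2 / (0.0013^2*0.45^3) = 2785000
Inertial term = 1.75*99*0.334^2*(1-0.45) / (0.0013*0.45^3) = 89732.1
dP/L = 2785000 + 89732.1 = 2874730 Pa/m
dP = 2874730 * 1.3 / 1000 = 3737 kPa

3737 kPa


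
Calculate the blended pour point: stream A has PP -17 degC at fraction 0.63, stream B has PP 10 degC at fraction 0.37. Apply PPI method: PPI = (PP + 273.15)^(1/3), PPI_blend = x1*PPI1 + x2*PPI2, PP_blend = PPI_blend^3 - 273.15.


PPI_1 = (-17 + 273.15)^(1/3) = 6.350844
PPI_2 = (10 + 273.15)^(1/3) = 6.566574
PPI_blend = 0.63 * 6.350844 + 0.37 * 6.566574 = 6.430664
PP_blend = 6.430664^3 - 273.15 = 265.9301 - 273.15 = -7.22

-7.22 degC


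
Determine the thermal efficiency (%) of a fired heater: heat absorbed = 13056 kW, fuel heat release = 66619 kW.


Furnace efficiency = Q_absorbed / Q_fuel * 100
= 13056 / 66619 * 100 = 19.60

19.60 %


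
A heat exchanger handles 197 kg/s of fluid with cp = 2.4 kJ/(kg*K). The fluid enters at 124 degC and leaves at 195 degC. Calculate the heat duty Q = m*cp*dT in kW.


Q = m_dot * cp * delta_T
delta_T = 195 - 124 = 71 K
Q = 197 * 2.4 * 71
= 472.8 * 71
= 33568.8 kW

33568.8 kW


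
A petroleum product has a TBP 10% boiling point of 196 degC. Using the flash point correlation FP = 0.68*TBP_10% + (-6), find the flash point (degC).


FP = 0.68 * 196 + (-6) = 127.28

127.28 degC


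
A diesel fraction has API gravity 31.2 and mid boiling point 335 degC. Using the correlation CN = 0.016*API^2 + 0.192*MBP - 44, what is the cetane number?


CN = 0.016 * 31.2^2 + 0.192 * 335 - 44
CN = 15.57504 + 64.32 - 44 = 35.89504

35.89504


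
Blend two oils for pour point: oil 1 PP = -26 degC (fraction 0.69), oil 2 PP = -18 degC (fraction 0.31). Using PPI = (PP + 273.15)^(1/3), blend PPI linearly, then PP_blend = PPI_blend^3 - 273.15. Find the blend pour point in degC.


PPI_1 = (-26 + 273.15)^(1/3) = 6.275575
PPI_2 = (-18 + 273.15)^(1/3) = 6.342569
PPI_blend = 0.69 * 6.275575 + 0.31 * 6.342569 = 6.296343
PP_blend = 6.296343^3 - 273.15 = 249.6118 - 273.15 = -23.54

-23.54 degC


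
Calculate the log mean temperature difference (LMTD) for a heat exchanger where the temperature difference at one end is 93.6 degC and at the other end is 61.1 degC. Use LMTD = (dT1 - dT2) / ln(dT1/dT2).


LMTD = (dT1 - dT2) / ln(dT1/dT2)
= (93.6 - 61.1) / ln(93.6 / 61.1) = 32.5 / 0.426519 = 76.20

76.20 degC


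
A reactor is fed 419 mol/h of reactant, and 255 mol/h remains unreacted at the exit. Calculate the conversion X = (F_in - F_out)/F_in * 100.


X = (F_in - F_out) / F_in * 100
Moles reacted = 419 - 255 = 164
X = 164 / 419 * 100
= 0.3914 * 100
= 39.14 %

39.14 %


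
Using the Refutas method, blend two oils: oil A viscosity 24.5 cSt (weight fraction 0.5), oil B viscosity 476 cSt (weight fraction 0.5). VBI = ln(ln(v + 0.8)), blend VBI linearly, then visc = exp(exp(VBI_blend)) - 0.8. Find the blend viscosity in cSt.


Refutas method: VBN_i = 14.534*ln(ln(visc_i + 0.8)) + 10.975, blended linearly by mass fraction; since VBN is linear in VBI_i = ln(ln(visc_i + 0.8)) and the fractions sum to 1, blend VBI directly: visc = exp(exp(VBI_blend)) - 0.8
VBI_1 = ln(ln(24.5 + 0.8)) = 1.17273
VBI_2 = ln(ln(476 + 0.8)) = 1.81923
VBI_blend = 0.5 * 1.17273 + 0.5 * 1.81923 = 1.49598
visc_blend = exp(exp(1.49598)) - 0.8 = 86.01

86.01 cSt


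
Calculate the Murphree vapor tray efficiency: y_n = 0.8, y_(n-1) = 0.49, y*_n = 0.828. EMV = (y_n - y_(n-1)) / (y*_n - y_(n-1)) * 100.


Murphree vapor efficiency: EMV = (y_n - y_(n-1)) / (y*_n - y_(n-1)) * 100
EMV = (0.8 - 0.49) / (0.828 - 0.49) * 100 = 0.31 / 0.338 * 100 = 91.72

91.72 %


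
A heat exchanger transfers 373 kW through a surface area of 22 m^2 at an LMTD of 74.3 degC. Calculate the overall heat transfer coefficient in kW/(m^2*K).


From Q = U*A*LMTD, U = Q / (A * LMTD)
U = 373 / (22 * 74.3) = 373 / 1634.6 = 0.2282

0.2282 kW/(m^2*K)


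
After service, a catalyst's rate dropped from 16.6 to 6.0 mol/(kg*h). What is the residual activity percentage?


Activity (%) = (rate_used / rate_fresh) * 100
rate_used = 6.0, rate_fresh = 16.6
= (6.0 / 16.6) * 100
= 0.3614 * 100 = 36.14

36.14 %


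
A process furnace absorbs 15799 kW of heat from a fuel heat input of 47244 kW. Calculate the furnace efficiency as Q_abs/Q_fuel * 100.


Furnace efficiency = Q_absorbed / Q_fuel * 100
= 15799 / 47244 * 100 = 33.44

33.44 %


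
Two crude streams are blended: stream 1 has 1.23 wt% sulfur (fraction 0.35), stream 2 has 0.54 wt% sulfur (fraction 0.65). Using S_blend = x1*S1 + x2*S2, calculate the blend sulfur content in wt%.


Linear sulfur blending: S_blend = x1*S1 + x2*S2
Contribution 1: 0.35 * 1.23 = 0.4305 wt%
Contribution 2: 0.65 * 0.54 = 0.351 wt%
S_blend = 0.4305 + 0.351 = 0.7815

0.7815 wt%


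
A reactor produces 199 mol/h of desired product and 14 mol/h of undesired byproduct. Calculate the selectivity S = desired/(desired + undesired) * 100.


Selectivity = desired / (desired + undesired) * 100
Total products = 199 + 14 = 213 mol/h
S = 199 / 213 * 100
= 0.9343 * 100
= 93.43 %

93.43 %


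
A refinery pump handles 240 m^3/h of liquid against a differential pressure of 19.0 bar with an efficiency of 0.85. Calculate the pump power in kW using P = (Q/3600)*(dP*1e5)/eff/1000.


Q = 240 / 3600 = 0.0666667 m^3/s
P = 0.0666667 * (19.0 * 1e5) / 0.85 / 1000 = 149.0

149.0 kW


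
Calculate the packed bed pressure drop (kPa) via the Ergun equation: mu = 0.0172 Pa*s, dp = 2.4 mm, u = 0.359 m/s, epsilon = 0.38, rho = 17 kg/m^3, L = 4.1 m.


dp = 2.4 mm = 0.0024 m
Viscous term = 150*0.0172*0.359*(1-0.38)^2 / (0.0024^2*0.38^3) = 1126480
Inertial term = 1.75*17*0.359^2*(1-0.38) / (0.0024*0.38^3) = 18051.2
dP/L = 1126480 + 18051.2 = 1144530 Pa/m
dP = 1144530 * 4.1 / 1000 = 4693 kPa

4693 kPa


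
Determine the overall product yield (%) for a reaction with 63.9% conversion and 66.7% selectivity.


Overall yield = conversion (%) * selectivity (%) / 100
Conversion = 63.9%, Selectivity = 66.7%
Y = 63.9 * 66.7 / 100
= 42.6213 %

42.6213 %


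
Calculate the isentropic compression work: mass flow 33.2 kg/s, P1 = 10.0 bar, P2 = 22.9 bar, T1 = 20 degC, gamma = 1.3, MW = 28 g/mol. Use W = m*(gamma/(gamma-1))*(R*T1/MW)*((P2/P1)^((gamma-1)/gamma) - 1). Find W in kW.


Isentropic work: W = m*(gamma/(gamma-1))*(R*T1/MW)*((P2/P1)^((gamma-1)/gamma) - 1)
T1 = 20 + 273.15 = 293.15 K
Pressure ratio = 22.9 / 10.0 = 2.29
Exponent = (1.3 - 1)/1.3 = 0.230769
(P2/P1)^exp - 1 = 2.29^0.230769 - 1 = 0.210707
W = 33.2 * 1.3 / 0.3 * 8.314 * 293.15 / 28 * 0.210707 = 2639

2639 kW


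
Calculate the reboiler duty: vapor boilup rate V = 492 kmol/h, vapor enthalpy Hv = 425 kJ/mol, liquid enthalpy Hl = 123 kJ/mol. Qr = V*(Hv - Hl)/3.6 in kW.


Qr = 492 * (425 - 123) / 3.6 = 492 * 302 / 3.6 = 41270

41270 kW


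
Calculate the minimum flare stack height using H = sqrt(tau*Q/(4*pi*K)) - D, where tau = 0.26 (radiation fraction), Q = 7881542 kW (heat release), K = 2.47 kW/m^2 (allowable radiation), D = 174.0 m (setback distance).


tau*Q/(4*pi*K) = 0.26 * 7881542 / (4 * pi * 2.47) = 66020.3
sqrt(66020.3) = 256.944
H = 256.944 - 174.0 = 82.94

82.94 m


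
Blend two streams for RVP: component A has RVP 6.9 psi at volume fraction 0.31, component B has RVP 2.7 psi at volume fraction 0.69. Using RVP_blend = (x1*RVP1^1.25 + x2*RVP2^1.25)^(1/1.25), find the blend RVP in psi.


Chevron index: RVP_blend = (sum xi*RVPi^1.25)^(1/1.25)
RVP^1.25 terms: 0.31 * 6.9^1.25 + 0.69 * 2.7^1.25 = 5.85486
RVP_blend = 5.85486^(1/1.25) = 4.112

4.112 psi


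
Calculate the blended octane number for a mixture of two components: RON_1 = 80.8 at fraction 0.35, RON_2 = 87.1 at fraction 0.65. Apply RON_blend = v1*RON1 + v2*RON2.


Linear blending: RON_blend = sum(vi * RONi)
Contribution 1: 0.35 * 80.8 = 28.28
Contribution 2: 0.65 * 87.1 = 56.615
RON_blend = 28.28 + 56.615 = 84.895

84.895


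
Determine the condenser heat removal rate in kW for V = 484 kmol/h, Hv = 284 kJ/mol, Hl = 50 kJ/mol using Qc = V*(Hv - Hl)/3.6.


Qc = 484 * (284 - 50) / 3.6 = 484 * 234 / 3.6 = 31460

31460 kW


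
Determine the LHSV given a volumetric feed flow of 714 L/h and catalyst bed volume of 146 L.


LHSV = volumetric feed rate / catalyst volume
= 714 L/h / 146 L
= 4.890 h^-1

4.890 h^-1


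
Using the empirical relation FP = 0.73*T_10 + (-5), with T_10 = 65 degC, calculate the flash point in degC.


FP = 0.73 * 65 + (-5) = 42.45

42.45 degC


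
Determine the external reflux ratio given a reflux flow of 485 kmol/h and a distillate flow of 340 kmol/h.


Reflux ratio definition: R = L / D (liquid returned / distillate withdrawn)
L = 485 kmol/h, D = 340 kmol/h
R = 485 / 340 = 1.426

1.426


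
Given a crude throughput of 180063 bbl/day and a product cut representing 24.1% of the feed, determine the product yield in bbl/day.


Crude throughput = 180063 bbl/day
Fraction yield = 24.1%
yield = throughput * fraction / 100
yield = 180063 * 24.1 / 100 = 43395.183

43395.183 bbl/day


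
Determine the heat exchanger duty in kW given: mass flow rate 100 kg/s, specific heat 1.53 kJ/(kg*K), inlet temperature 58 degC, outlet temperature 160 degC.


Q = m_dot * cp * delta_T
delta_T = 160 - 58 = 102 K
Q = 100 * 1.53 * 102
= 153 * 102
= 15606 kW

15606 kW


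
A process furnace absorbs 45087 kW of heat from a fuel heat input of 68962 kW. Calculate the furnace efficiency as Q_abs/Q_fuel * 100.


Furnace efficiency = Q_absorbed / Q_fuel * 100
= 45087 / 68962 * 100 = 65.38

65.38 %


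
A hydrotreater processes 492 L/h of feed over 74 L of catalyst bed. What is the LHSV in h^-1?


LHSV = volumetric feed rate / catalyst volume
= 492 L/h / 74 L
= 6.649 h^-1

6.649 h^-1


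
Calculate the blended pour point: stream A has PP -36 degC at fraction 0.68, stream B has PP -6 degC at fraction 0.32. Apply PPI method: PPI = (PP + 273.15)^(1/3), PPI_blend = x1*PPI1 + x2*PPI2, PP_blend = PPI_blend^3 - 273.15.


PPI_1 = (-36 + 273.15)^(1/3) = 6.189768
PPI_2 = (-6 + 273.15)^(1/3) = 6.440482
PPI_blend = 0.68 * 6.189768 + 0.32 * 6.440482 = 6.269996
PP_blend = 6.269996^3 - 273.15 = 246.4914 - 273.15 = -26.66

-26.66 degC


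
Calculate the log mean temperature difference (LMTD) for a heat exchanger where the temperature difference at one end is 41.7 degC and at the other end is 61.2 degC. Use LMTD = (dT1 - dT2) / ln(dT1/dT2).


LMTD = (dT1 - dT2) / ln(dT1/dT2)
= (41.7 - 61.2) / ln(41.7 / 61.2) = -19.5 / -0.383646 = 50.83

50.83 degC


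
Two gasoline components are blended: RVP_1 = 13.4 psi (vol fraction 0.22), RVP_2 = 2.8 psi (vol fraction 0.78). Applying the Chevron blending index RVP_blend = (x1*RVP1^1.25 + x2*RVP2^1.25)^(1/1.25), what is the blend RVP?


Chevron index: RVP_blend = (sum xi*RVPi^1.25)^(1/1.25)
RVP^1.25 terms: 0.22 * 13.4^1.25 + 0.78 * 2.8^1.25 = 8.46547
RVP_blend = 8.46547^(1/1.25) = 5.522

5.522 psi


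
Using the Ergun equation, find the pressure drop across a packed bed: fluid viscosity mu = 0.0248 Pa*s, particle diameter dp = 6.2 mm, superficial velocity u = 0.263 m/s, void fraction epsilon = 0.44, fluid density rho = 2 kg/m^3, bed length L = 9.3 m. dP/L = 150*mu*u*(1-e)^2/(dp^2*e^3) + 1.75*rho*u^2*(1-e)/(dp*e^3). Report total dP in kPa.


dp = 6.2 mm = 0.0062 m
Viscous term = 150*0.0248*0.263*(1-0.44)^2 / (0.0062^2*0.44^3) = 93698.7
Inertial term = 1.75*2*0.263^2*(1-0.44) / (0.0062*0.44^3) = 256.695
dP/L = 93698.7 + 256.695 = 93955.4 Pa/m
dP = 93955.4 * 9.3 / 1000 = 873.8 kPa

873.8 kPa


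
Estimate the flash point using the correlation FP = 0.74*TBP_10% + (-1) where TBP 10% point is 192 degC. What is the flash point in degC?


FP = 0.74 * 192 + (-1) = 141.08

141.08 degC


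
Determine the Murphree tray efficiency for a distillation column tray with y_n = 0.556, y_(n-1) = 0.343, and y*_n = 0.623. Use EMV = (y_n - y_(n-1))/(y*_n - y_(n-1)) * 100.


Murphree vapor efficiency: EMV = (y_n - y_(n-1)) / (y*_n - y_(n-1)) * 100
EMV = (0.556 - 0.343) / (0.623 - 0.343) * 100 = 0.213 / 0.28 * 100 = 76.07

76.07 %


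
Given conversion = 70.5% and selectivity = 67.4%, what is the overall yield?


Overall yield = conversion (%) * selectivity (%) / 100
Conversion = 70.5%, Selectivity = 67.4%
Y = 70.5 * 67.4 / 100
= 47.517 %

47.517 %


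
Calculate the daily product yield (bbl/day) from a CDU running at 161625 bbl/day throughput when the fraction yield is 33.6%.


Crude throughput = 161625 bbl/day
Fraction yield = 33.6%
yield = throughput * fraction / 100
yield = 161625 * 33.6 / 100 = 54306

54306 bbl/day


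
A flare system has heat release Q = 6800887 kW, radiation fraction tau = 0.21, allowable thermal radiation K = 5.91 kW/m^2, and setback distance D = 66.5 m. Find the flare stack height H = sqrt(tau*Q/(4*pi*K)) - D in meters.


tau*Q/(4*pi*K) = 0.21 * 6800887 / (4 * pi * 5.91) = 19230.4
sqrt(19230.4) = 138.674
H = 138.674 - 66.5 = 72.17

72.17 m


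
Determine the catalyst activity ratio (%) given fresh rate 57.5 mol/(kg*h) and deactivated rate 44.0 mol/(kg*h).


Activity (%) = (rate_used / rate_fresh) * 100
rate_used = 44.0, rate_fresh = 57.5
= (44.0 / 57.5) * 100
= 0.7652 * 100 = 76.52

76.52 %


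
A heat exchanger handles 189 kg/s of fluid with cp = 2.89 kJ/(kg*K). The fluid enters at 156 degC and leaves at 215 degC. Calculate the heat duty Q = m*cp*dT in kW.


Q = m_dot * cp * delta_T
delta_T = 215 - 156 = 59 K
Q = 189 * 2.89 * 59
= 546.21 * 59
= 32226.39 kW

32226.39 kW


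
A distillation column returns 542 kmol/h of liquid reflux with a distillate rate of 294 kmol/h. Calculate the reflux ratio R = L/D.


Reflux ratio definition: R = L / D (liquid returned / distillate withdrawn)
L = 542 kmol/h, D = 294 kmol/h
R = 542 / 294 = 1.844

1.844
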